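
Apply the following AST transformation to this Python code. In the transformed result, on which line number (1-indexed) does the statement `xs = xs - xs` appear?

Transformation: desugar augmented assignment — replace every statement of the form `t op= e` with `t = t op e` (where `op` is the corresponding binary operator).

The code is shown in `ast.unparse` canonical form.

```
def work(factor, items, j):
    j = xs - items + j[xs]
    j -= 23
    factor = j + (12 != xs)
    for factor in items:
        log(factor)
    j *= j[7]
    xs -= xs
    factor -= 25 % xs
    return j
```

Transformed code:
def work(factor, items, j):
    j = xs - items + j[xs]
    j = j - 23
    factor = j + (12 != xs)
    for factor in items:
        log(factor)
    j = j * j[7]
    xs = xs - xs
    factor = factor - 25 % xs
    return j

8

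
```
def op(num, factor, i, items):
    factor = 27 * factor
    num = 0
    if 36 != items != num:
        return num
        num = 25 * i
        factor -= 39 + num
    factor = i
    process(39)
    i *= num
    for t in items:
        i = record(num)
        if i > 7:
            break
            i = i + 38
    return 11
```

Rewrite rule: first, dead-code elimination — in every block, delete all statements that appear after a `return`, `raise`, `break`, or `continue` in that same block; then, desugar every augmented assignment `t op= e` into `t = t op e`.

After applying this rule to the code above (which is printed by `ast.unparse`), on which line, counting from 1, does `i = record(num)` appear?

Transformed code:
def op(num, factor, i, items):
    factor = 27 * factor
    num = 0
    if 36 != items != num:
        return num
    factor = i
    process(39)
    i = i * num
    for t in items:
        i = record(num)
        if i > 7:
            break
    return 11

10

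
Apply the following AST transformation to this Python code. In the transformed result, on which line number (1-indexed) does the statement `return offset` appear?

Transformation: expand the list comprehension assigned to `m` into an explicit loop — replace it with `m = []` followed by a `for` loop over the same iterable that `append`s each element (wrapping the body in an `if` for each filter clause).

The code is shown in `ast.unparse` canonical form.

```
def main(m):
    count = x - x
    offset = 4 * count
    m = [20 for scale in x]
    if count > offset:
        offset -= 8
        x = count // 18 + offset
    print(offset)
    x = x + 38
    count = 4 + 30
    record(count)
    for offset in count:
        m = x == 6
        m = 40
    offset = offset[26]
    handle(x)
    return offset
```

Transformed code:
def main(m):
    count = x - x
    offset = 4 * count
    m = []
    for scale in x:
        m.append(20)
    if count > offset:
        offset -= 8
        x = count // 18 + offset
    print(offset)
    x = x + 38
    count = 4 + 30
    record(count)
    for offset in count:
        m = x == 6
        m = 40
    offset = offset[26]
    handle(x)
    return offset

19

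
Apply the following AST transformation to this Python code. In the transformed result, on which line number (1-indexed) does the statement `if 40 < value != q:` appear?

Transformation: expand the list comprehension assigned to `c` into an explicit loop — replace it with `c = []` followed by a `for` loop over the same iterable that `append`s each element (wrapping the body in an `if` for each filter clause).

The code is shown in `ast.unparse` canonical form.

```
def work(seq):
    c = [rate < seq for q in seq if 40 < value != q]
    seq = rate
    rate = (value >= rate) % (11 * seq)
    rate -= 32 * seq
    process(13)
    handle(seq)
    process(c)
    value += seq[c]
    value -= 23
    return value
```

4

Transformed code:
def work(seq):
    c = []
    for q in seq:
        if 40 < value != q:
            c.append(rate < seq)
    seq = rate
    rate = (value >= rate) % (11 * seq)
    rate -= 32 * seq
    process(13)
    handle(seq)
    process(c)
    value += seq[c]
    value -= 23
    return value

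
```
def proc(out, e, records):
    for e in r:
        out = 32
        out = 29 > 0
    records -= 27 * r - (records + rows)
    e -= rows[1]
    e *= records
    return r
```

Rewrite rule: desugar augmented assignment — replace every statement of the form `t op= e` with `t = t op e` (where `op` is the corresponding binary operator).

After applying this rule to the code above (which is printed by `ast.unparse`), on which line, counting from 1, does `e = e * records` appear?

7

Transformed code:
def proc(out, e, records):
    for e in r:
        out = 32
        out = 29 > 0
    records = records - (27 * r - (records + rows))
    e = e - rows[1]
    e = e * records
    return r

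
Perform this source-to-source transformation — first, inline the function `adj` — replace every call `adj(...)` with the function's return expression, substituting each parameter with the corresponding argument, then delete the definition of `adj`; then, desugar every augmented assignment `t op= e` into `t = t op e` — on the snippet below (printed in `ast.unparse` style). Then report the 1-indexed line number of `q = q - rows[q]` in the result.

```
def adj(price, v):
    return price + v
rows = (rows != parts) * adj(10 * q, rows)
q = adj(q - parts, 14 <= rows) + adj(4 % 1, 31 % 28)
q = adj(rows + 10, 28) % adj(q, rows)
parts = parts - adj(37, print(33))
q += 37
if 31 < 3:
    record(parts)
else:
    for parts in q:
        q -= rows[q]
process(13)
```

Transformed code:
rows = (rows != parts) * (10 * q + rows)
q = q - parts + (14 <= rows) + (4 % 1 + 31 % 28)
q = (rows + 10 + 28) % (q + rows)
parts = parts - (37 + print(33))
q = q + 37
if 31 < 3:
    record(parts)
else:
    for parts in q:
        q = q - rows[q]
process(13)

10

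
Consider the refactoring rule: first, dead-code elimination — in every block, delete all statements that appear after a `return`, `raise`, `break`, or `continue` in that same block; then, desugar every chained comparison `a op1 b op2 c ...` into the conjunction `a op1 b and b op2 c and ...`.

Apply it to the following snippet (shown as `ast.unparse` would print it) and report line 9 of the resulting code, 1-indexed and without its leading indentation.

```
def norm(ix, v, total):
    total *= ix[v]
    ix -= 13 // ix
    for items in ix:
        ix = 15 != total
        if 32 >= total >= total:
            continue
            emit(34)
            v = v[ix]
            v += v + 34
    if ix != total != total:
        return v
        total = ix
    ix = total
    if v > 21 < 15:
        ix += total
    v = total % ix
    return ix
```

return v

Transformed code:
def norm(ix, v, total):
    total *= ix[v]
    ix -= 13 // ix
    for items in ix:
        ix = 15 != total
        if 32 >= total and total >= total:
            continue
    if ix != total and total != total:
        return v
    ix = total
    if v > 21 and 21 < 15:
        ix += total
    v = total % ix
    return ix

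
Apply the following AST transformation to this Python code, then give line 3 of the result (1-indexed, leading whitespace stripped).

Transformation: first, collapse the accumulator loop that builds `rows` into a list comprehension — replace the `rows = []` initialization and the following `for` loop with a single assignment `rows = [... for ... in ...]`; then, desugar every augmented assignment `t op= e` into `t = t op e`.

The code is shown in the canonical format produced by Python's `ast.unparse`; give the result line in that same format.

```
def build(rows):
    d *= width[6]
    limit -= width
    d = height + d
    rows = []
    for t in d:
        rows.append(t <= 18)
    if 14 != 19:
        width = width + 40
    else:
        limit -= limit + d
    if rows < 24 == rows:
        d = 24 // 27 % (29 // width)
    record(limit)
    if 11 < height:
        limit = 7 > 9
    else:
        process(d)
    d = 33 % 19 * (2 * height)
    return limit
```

Transformed code:
def build(rows):
    d = d * width[6]
    limit = limit - width
    d = height + d
    rows = [t <= 18 for t in d]
    if 14 != 19:
        width = width + 40
    else:
        limit = limit - (limit + d)
    if rows < 24 == rows:
        d = 24 // 27 % (29 // width)
    record(limit)
    if 11 < height:
        limit = 7 > 9
    else:
        process(d)
    d = 33 % 19 * (2 * height)
    return limit

limit = limit - width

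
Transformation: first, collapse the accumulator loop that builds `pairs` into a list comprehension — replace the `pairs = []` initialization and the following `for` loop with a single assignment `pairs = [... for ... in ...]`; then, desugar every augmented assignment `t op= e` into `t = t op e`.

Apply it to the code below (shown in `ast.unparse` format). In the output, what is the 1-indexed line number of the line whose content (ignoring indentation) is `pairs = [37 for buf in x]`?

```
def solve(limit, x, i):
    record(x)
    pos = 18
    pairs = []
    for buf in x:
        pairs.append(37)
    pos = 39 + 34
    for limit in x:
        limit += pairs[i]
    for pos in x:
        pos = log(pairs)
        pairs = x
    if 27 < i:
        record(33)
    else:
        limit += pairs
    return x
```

4

Transformed code:
def solve(limit, x, i):
    record(x)
    pos = 18
    pairs = [37 for buf in x]
    pos = 39 + 34
    for limit in x:
        limit = limit + pairs[i]
    for pos in x:
        pos = log(pairs)
        pairs = x
    if 27 < i:
        record(33)
    else:
        limit = limit + pairs
    return x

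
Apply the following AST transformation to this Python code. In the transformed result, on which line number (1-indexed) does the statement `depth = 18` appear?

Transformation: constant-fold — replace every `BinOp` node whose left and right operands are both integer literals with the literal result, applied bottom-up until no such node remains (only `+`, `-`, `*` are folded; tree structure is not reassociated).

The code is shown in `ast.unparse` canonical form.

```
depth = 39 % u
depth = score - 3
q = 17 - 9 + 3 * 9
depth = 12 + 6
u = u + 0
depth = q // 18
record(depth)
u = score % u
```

Transformed code:
depth = 39 % u
depth = score - 3
q = 35
depth = 18
u = u + 0
depth = q // 18
record(depth)
u = score % u

4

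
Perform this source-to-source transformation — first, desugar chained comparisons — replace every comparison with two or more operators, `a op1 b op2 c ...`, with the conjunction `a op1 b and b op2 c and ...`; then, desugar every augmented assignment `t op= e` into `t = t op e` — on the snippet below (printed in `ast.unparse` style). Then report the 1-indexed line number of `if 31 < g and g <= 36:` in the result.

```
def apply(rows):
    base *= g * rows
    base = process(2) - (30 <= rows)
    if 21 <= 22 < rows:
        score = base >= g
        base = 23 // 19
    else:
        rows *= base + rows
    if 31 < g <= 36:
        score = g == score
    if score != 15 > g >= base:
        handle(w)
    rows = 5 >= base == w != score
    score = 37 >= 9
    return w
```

9

Transformed code:
def apply(rows):
    base = base * (g * rows)
    base = process(2) - (30 <= rows)
    if 21 <= 22 and 22 < rows:
        score = base >= g
        base = 23 // 19
    else:
        rows = rows * (base + rows)
    if 31 < g and g <= 36:
        score = g == score
    if score != 15 and 15 > g and (g >= base):
        handle(w)
    rows = 5 >= base and base == w and (w != score)
    score = 37 >= 9
    return w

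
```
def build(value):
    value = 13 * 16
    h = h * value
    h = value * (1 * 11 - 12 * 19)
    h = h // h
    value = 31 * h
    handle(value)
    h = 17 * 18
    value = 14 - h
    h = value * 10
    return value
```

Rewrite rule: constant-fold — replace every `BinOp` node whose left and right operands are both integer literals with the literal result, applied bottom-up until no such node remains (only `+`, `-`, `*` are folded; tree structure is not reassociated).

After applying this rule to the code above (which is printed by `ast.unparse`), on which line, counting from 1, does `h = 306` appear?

8

Transformed code:
def build(value):
    value = 208
    h = h * value
    h = value * -217
    h = h // h
    value = 31 * h
    handle(value)
    h = 306
    value = 14 - h
    h = value * 10
    return value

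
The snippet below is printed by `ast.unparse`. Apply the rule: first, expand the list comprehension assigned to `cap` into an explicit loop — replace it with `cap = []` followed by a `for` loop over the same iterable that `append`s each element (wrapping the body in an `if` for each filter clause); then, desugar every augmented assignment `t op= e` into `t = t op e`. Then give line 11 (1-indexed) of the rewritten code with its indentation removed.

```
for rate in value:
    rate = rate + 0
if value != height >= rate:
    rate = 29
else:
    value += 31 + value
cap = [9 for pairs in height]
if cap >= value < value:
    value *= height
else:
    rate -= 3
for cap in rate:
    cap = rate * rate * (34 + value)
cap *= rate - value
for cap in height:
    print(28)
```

Transformed code:
for rate in value:
    rate = rate + 0
if value != height >= rate:
    rate = 29
else:
    value = value + (31 + value)
cap = []
for pairs in height:
    cap.append(9)
if cap >= value < value:
    value = value * height
else:
    rate = rate - 3
for cap in rate:
    cap = rate * rate * (34 + value)
cap = cap * (rate - value)
for cap in height:
    print(28)

value = value * height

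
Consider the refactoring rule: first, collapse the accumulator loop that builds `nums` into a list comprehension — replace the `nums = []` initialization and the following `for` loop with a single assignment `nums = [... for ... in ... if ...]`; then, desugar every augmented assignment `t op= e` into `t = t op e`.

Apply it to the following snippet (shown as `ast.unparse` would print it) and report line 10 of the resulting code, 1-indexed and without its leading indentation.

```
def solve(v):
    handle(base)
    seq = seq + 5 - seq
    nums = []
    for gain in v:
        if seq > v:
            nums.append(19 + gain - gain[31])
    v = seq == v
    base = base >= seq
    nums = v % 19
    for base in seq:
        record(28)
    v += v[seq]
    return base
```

Transformed code:
def solve(v):
    handle(base)
    seq = seq + 5 - seq
    nums = [19 + gain - gain[31] for gain in v if seq > v]
    v = seq == v
    base = base >= seq
    nums = v % 19
    for base in seq:
        record(28)
    v = v + v[seq]
    return base

v = v + v[seq]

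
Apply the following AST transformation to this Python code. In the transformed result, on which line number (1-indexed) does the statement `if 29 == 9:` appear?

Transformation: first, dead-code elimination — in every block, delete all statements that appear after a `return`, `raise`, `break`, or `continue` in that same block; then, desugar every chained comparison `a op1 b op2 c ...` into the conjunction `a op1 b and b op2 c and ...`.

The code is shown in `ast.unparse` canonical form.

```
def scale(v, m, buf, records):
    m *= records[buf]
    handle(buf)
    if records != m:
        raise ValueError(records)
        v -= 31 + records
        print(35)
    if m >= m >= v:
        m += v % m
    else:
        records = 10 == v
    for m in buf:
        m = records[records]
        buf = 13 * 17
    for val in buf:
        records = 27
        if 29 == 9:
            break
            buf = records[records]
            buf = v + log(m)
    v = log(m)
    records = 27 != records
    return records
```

Transformed code:
def scale(v, m, buf, records):
    m *= records[buf]
    handle(buf)
    if records != m:
        raise ValueError(records)
    if m >= m and m >= v:
        m += v % m
    else:
        records = 10 == v
    for m in buf:
        m = records[records]
        buf = 13 * 17
    for val in buf:
        records = 27
        if 29 == 9:
            break
    v = log(m)
    records = 27 != records
    return records

15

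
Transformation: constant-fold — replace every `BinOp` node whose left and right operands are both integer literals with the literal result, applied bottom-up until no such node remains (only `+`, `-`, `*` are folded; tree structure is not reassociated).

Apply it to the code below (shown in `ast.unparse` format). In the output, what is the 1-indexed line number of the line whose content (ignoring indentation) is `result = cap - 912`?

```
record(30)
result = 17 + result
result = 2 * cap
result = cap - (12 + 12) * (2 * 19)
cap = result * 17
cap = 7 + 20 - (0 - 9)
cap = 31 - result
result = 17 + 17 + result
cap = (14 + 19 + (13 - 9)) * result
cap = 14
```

4

Transformed code:
record(30)
result = 17 + result
result = 2 * cap
result = cap - 912
cap = result * 17
cap = 36
cap = 31 - result
result = 34 + result
cap = 37 * result
cap = 14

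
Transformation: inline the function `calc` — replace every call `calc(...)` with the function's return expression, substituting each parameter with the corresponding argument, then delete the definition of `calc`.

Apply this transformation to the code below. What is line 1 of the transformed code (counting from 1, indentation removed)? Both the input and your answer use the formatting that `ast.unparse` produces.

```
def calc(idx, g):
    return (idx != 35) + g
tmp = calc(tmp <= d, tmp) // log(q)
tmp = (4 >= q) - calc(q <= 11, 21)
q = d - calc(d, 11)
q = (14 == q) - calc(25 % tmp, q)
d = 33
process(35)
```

Transformed code:
tmp = (((tmp <= d) != 35) + tmp) // log(q)
tmp = (4 >= q) - (((q <= 11) != 35) + 21)
q = d - ((d != 35) + 11)
q = (14 == q) - ((25 % tmp != 35) + q)
d = 33
process(35)

tmp = (((tmp <= d) != 35) + tmp) // log(q)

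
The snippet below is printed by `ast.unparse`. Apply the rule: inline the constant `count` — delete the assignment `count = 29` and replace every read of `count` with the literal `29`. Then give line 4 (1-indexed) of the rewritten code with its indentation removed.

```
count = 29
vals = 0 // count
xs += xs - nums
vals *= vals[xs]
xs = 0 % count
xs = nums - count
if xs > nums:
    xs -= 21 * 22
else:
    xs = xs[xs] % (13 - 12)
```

xs = 0 % 29

Transformed code:
vals = 0 // 29
xs += xs - nums
vals *= vals[xs]
xs = 0 % 29
xs = nums - 29
if xs > nums:
    xs -= 21 * 22
else:
    xs = xs[xs] % (13 - 12)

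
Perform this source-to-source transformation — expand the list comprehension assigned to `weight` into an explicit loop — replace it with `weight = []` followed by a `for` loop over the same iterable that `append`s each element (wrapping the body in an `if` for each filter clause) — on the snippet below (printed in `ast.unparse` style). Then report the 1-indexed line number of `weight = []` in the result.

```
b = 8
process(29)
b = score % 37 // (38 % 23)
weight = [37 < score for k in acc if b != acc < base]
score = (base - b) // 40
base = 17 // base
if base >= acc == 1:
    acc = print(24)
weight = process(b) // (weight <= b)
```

Transformed code:
b = 8
process(29)
b = score % 37 // (38 % 23)
weight = []
for k in acc:
    if b != acc < base:
        weight.append(37 < score)
score = (base - b) // 40
base = 17 // base
if base >= acc == 1:
    acc = print(24)
weight = process(b) // (weight <= b)

4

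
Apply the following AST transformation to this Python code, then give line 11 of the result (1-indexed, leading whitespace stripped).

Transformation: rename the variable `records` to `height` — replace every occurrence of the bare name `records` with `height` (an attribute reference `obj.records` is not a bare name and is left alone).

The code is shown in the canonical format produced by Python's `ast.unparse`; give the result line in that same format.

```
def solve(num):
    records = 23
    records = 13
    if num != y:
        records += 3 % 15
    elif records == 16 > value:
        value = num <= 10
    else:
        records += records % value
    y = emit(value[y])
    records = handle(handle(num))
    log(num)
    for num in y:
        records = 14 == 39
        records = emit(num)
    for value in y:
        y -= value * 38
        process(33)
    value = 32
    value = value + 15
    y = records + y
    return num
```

Transformed code:
def solve(num):
    height = 23
    height = 13
    if num != y:
        height += 3 % 15
    elif height == 16 > value:
        value = num <= 10
    else:
        height += height % value
    y = emit(value[y])
    height = handle(handle(num))
    log(num)
    for num in y:
        height = 14 == 39
        height = emit(num)
    for value in y:
        y -= value * 38
        process(33)
    value = 32
    value = value + 15
    y = height + y
    return num

height = handle(handle(num))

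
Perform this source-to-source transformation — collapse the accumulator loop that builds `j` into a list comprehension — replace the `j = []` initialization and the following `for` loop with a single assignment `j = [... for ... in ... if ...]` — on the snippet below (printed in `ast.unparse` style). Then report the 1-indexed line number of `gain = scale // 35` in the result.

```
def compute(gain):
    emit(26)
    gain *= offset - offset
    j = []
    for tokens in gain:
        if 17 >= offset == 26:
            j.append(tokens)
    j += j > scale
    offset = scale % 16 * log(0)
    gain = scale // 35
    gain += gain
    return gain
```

7

Transformed code:
def compute(gain):
    emit(26)
    gain *= offset - offset
    j = [tokens for tokens in gain if 17 >= offset == 26]
    j += j > scale
    offset = scale % 16 * log(0)
    gain = scale // 35
    gain += gain
    return gain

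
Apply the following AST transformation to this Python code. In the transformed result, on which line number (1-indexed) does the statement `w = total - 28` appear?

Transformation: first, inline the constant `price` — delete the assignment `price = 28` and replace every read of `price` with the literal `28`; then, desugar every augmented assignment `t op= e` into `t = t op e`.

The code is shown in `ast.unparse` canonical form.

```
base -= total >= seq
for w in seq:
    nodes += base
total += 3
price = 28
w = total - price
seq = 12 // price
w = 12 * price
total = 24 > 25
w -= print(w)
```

Transformed code:
base = base - (total >= seq)
for w in seq:
    nodes = nodes + base
total = total + 3
w = total - 28
seq = 12 // 28
w = 12 * 28
total = 24 > 25
w = w - print(w)

5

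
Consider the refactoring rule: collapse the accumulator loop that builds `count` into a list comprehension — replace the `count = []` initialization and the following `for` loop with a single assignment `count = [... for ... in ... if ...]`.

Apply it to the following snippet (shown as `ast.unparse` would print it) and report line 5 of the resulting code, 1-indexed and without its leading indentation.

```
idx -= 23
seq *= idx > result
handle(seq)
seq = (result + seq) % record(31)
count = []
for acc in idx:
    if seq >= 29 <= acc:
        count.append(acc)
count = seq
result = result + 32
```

Transformed code:
idx -= 23
seq *= idx > result
handle(seq)
seq = (result + seq) % record(31)
count = [acc for acc in idx if seq >= 29 <= acc]
count = seq
result = result + 32

count = [acc for acc in idx if seq >= 29 <= acc]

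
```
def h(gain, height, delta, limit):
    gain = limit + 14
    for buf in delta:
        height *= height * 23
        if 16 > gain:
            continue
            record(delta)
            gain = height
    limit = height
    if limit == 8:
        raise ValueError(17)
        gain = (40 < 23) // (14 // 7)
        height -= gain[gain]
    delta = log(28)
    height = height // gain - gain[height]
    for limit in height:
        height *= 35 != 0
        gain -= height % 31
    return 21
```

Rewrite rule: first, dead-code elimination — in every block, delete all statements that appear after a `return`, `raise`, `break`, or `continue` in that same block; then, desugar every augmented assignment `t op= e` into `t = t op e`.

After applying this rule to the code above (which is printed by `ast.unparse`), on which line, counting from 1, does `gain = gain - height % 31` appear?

14

Transformed code:
def h(gain, height, delta, limit):
    gain = limit + 14
    for buf in delta:
        height = height * (height * 23)
        if 16 > gain:
            continue
    limit = height
    if limit == 8:
        raise ValueError(17)
    delta = log(28)
    height = height // gain - gain[height]
    for limit in height:
        height = height * (35 != 0)
        gain = gain - height % 31
    return 21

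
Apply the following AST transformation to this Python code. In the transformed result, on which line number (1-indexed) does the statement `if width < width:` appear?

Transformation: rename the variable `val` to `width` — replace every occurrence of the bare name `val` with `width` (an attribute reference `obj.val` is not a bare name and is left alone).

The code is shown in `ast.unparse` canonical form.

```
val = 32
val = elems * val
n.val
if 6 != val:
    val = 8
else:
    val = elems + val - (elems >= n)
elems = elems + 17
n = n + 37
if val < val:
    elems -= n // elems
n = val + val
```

Transformed code:
width = 32
width = elems * width
n.val
if 6 != width:
    width = 8
else:
    width = elems + width - (elems >= n)
elems = elems + 17
n = n + 37
if width < width:
    elems -= n // elems
n = width + width

10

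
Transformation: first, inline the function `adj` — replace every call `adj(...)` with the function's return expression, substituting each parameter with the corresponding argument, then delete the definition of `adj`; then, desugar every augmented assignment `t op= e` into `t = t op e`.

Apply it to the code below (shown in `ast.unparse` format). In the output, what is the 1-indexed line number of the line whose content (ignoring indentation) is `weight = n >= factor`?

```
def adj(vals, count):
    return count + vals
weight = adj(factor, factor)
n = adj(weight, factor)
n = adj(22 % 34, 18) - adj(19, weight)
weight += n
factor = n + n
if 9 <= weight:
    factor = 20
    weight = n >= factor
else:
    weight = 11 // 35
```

Transformed code:
weight = factor + factor
n = factor + weight
n = 18 + 22 % 34 - (weight + 19)
weight = weight + n
factor = n + n
if 9 <= weight:
    factor = 20
    weight = n >= factor
else:
    weight = 11 // 35

8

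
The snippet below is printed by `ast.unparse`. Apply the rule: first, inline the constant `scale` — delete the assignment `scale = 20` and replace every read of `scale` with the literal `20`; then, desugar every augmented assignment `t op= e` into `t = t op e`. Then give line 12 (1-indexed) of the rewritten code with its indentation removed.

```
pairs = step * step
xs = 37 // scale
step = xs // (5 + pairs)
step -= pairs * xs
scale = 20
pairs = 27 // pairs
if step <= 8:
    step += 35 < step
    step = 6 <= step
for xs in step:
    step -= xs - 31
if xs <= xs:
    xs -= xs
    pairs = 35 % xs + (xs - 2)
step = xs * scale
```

xs = xs - xs

Transformed code:
pairs = step * step
xs = 37 // 20
step = xs // (5 + pairs)
step = step - pairs * xs
pairs = 27 // pairs
if step <= 8:
    step = step + (35 < step)
    step = 6 <= step
for xs in step:
    step = step - (xs - 31)
if xs <= xs:
    xs = xs - xs
    pairs = 35 % xs + (xs - 2)
step = xs * 20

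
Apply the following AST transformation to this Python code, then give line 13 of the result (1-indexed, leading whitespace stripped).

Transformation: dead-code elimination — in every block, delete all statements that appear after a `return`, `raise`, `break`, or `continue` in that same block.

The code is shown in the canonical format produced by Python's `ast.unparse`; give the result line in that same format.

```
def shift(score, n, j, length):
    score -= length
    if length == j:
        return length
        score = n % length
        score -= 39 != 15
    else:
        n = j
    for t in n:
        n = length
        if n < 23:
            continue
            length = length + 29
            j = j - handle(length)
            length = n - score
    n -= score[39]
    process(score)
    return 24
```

return 24

Transformed code:
def shift(score, n, j, length):
    score -= length
    if length == j:
        return length
    else:
        n = j
    for t in n:
        n = length
        if n < 23:
            continue
    n -= score[39]
    process(score)
    return 24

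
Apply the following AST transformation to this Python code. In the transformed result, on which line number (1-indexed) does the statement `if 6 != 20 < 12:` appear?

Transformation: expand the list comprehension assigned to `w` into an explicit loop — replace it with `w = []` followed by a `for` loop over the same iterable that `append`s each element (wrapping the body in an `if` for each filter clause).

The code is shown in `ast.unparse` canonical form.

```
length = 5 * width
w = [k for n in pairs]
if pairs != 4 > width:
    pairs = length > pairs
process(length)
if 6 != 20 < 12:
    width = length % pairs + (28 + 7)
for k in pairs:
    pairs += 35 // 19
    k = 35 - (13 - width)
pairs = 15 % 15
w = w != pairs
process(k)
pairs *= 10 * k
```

Transformed code:
length = 5 * width
w = []
for n in pairs:
    w.append(k)
if pairs != 4 > width:
    pairs = length > pairs
process(length)
if 6 != 20 < 12:
    width = length % pairs + (28 + 7)
for k in pairs:
    pairs += 35 // 19
    k = 35 - (13 - width)
pairs = 15 % 15
w = w != pairs
process(k)
pairs *= 10 * k

8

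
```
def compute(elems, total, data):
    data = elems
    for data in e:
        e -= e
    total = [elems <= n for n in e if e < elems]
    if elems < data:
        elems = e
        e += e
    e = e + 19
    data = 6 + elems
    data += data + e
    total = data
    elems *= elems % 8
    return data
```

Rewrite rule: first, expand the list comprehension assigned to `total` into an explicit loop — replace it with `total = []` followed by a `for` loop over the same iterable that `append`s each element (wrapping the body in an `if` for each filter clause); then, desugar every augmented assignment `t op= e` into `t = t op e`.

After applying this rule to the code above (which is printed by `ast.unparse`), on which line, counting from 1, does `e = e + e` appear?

Transformed code:
def compute(elems, total, data):
    data = elems
    for data in e:
        e = e - e
    total = []
    for n in e:
        if e < elems:
            total.append(elems <= n)
    if elems < data:
        elems = e
        e = e + e
    e = e + 19
    data = 6 + elems
    data = data + (data + e)
    total = data
    elems = elems * (elems % 8)
    return data

11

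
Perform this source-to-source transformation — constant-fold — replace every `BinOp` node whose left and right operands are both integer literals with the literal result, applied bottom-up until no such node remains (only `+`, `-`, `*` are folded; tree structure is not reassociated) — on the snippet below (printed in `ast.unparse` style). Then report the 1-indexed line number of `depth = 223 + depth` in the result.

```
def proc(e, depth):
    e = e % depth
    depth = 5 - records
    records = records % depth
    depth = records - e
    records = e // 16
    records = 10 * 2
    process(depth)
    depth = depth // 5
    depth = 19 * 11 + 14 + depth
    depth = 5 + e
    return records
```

Transformed code:
def proc(e, depth):
    e = e % depth
    depth = 5 - records
    records = records % depth
    depth = records - e
    records = e // 16
    records = 20
    process(depth)
    depth = depth // 5
    depth = 223 + depth
    depth = 5 + e
    return records

10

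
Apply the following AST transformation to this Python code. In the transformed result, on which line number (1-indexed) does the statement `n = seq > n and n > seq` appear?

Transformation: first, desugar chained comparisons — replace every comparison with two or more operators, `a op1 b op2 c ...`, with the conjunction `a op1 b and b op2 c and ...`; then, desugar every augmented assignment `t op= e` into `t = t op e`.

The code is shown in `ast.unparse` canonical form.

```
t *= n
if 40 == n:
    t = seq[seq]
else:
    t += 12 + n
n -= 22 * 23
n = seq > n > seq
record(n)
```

Transformed code:
t = t * n
if 40 == n:
    t = seq[seq]
else:
    t = t + (12 + n)
n = n - 22 * 23
n = seq > n and n > seq
record(n)

7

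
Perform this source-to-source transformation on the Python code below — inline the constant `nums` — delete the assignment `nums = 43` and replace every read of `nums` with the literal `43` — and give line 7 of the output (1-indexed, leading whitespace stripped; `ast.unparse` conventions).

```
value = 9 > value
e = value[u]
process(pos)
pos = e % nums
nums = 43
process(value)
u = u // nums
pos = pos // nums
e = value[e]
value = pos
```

pos = pos // 43

Transformed code:
value = 9 > value
e = value[u]
process(pos)
pos = e % 43
process(value)
u = u // 43
pos = pos // 43
e = value[e]
value = pos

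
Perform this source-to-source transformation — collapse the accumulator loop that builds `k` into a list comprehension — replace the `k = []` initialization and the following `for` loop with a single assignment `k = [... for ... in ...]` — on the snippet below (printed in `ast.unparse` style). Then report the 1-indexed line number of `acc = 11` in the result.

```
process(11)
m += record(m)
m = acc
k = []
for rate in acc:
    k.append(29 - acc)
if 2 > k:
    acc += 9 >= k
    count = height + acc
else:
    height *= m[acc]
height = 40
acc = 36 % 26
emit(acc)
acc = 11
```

13

Transformed code:
process(11)
m += record(m)
m = acc
k = [29 - acc for rate in acc]
if 2 > k:
    acc += 9 >= k
    count = height + acc
else:
    height *= m[acc]
height = 40
acc = 36 % 26
emit(acc)
acc = 11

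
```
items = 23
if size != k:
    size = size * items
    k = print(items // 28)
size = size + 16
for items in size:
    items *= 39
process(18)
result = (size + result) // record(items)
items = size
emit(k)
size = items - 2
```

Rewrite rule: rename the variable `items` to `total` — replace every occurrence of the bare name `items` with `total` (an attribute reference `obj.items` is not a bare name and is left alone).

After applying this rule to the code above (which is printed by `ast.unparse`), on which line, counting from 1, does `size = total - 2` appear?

Transformed code:
total = 23
if size != k:
    size = size * total
    k = print(total // 28)
size = size + 16
for total in size:
    total *= 39
process(18)
result = (size + result) // record(total)
total = size
emit(k)
size = total - 2

12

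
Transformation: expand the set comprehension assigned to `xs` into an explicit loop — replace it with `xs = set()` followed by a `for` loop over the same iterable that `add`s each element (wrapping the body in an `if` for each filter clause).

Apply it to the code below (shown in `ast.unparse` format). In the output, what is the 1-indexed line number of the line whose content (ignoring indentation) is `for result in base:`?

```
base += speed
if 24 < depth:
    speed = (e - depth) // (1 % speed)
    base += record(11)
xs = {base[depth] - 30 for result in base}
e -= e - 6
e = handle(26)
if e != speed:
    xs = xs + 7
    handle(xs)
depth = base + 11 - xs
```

6

Transformed code:
base += speed
if 24 < depth:
    speed = (e - depth) // (1 % speed)
    base += record(11)
xs = set()
for result in base:
    xs.add(base[depth] - 30)
e -= e - 6
e = handle(26)
if e != speed:
    xs = xs + 7
    handle(xs)
depth = base + 11 - xs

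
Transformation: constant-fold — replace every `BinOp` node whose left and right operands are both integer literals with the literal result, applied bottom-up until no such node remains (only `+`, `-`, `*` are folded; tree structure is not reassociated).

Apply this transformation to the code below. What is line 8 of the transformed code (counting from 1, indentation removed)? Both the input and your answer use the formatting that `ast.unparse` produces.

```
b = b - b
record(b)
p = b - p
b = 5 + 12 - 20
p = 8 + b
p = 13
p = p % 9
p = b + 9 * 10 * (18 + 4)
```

Transformed code:
b = b - b
record(b)
p = b - p
b = -3
p = 8 + b
p = 13
p = p % 9
p = b + 1980

p = b + 1980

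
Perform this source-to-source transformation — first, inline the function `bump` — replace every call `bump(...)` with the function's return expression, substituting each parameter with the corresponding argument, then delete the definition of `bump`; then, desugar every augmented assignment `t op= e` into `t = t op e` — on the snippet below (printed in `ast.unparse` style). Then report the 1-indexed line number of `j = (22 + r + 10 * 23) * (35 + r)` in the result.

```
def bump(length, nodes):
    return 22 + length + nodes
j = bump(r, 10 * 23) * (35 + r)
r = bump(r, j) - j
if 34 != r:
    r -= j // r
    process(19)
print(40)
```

1

Transformed code:
j = (22 + r + 10 * 23) * (35 + r)
r = 22 + r + j - j
if 34 != r:
    r = r - j // r
    process(19)
print(40)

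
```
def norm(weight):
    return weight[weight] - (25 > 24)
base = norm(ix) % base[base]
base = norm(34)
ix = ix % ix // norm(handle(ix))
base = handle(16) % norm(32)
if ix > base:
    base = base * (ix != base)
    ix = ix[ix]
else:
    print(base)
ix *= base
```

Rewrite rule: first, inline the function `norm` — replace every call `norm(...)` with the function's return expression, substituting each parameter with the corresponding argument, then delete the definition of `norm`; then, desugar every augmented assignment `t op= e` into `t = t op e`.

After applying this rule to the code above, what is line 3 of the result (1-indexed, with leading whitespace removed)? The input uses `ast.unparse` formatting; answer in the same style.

Transformed code:
base = (ix[ix] - (25 > 24)) % base[base]
base = 34[34] - (25 > 24)
ix = ix % ix // (handle(ix)[handle(ix)] - (25 > 24))
base = handle(16) % (32[32] - (25 > 24))
if ix > base:
    base = base * (ix != base)
    ix = ix[ix]
else:
    print(base)
ix = ix * base

ix = ix % ix // (handle(ix)[handle(ix)] - (25 > 24))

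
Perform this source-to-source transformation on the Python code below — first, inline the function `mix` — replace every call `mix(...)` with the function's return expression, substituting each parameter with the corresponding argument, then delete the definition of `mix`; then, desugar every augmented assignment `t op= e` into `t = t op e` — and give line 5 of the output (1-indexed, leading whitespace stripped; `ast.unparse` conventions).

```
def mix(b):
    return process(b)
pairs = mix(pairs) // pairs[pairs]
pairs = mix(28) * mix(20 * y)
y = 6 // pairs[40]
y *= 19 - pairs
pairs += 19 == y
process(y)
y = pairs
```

Transformed code:
pairs = process(pairs) // pairs[pairs]
pairs = process(28) * process(20 * y)
y = 6 // pairs[40]
y = y * (19 - pairs)
pairs = pairs + (19 == y)
process(y)
y = pairs

pairs = pairs + (19 == y)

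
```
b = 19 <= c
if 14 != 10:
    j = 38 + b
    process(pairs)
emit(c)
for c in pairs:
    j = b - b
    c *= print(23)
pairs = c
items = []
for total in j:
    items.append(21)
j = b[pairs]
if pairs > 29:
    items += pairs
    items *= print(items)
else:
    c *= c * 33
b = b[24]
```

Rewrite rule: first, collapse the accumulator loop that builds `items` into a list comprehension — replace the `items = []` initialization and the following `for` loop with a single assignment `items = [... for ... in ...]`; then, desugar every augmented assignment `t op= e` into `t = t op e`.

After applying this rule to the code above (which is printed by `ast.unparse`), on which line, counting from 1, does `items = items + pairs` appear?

Transformed code:
b = 19 <= c
if 14 != 10:
    j = 38 + b
    process(pairs)
emit(c)
for c in pairs:
    j = b - b
    c = c * print(23)
pairs = c
items = [21 for total in j]
j = b[pairs]
if pairs > 29:
    items = items + pairs
    items = items * print(items)
else:
    c = c * (c * 33)
b = b[24]

13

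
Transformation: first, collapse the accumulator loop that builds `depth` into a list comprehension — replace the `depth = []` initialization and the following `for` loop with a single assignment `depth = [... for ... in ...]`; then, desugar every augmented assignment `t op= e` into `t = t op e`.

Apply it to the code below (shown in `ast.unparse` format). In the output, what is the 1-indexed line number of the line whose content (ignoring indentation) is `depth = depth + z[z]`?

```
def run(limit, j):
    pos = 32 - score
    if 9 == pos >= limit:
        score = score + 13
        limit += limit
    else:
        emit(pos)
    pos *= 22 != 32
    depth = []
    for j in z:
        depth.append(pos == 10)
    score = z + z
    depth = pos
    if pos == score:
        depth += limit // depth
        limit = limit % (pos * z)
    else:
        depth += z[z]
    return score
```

16

Transformed code:
def run(limit, j):
    pos = 32 - score
    if 9 == pos >= limit:
        score = score + 13
        limit = limit + limit
    else:
        emit(pos)
    pos = pos * (22 != 32)
    depth = [pos == 10 for j in z]
    score = z + z
    depth = pos
    if pos == score:
        depth = depth + limit // depth
        limit = limit % (pos * z)
    else:
        depth = depth + z[z]
    return score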